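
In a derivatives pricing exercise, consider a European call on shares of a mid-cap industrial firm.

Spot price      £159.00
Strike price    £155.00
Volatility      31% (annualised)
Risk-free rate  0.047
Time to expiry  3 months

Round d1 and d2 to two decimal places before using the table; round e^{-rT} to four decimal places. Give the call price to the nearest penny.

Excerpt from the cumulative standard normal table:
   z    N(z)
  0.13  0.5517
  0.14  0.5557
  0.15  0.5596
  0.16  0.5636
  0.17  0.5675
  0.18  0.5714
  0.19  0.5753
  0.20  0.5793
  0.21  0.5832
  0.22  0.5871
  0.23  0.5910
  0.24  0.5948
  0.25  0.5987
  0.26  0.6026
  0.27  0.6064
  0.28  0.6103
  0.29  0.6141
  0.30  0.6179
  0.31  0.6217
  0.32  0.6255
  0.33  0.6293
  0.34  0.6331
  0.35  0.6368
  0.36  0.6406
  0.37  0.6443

£13.12

T = 0.25;  σ√T = 0.1550
d₁ = [ln(159/155) + (0.047 + 0.31²/2)·0.25] / 0.1550 = [0.0255 + 0.0238] / 0.1550 = 0.3177 which rounds to 0.32
d₂ = d₁ − σ√T = 0.3177 − 0.1550 = 0.1627 which rounds to 0.16
e^(−rT) = e^(−0.047·0.25) = 0.9883
N(d₁) = N(0.32) = 0.6255;  N(d₂) = N(0.16) = 0.5636
C = 159·0.6255 − 155·0.9883·0.5636 = 99.4545 − 86.3359 = 13.1186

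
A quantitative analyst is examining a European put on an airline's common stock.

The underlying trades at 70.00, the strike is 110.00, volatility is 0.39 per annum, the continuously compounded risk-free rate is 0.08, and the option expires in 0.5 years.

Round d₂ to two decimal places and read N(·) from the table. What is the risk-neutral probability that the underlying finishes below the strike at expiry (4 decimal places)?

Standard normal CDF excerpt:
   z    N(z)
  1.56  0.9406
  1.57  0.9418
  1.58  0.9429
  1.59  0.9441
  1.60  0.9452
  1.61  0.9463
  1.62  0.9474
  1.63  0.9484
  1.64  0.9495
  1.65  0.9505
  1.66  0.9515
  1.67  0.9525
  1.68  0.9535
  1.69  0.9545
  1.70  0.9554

T = 0.5;  σ√T = 0.2758
ln(S/K) + (r + σ²/2)T = ln(70/110) + (0.08 + 0.39²/2)·0.5 = -0.4520 + 0.0780 = -0.3740
d₁ = -0.3740 / 0.2758 = -1.3560 → -1.36
d₂ = d₁ − σ√T = -1.3560 − 0.2758 = -1.6318 → -1.63
Risk-neutral Pr[S_T < K] = N(−d₂) = N(1.63) = 0.9484

0.9484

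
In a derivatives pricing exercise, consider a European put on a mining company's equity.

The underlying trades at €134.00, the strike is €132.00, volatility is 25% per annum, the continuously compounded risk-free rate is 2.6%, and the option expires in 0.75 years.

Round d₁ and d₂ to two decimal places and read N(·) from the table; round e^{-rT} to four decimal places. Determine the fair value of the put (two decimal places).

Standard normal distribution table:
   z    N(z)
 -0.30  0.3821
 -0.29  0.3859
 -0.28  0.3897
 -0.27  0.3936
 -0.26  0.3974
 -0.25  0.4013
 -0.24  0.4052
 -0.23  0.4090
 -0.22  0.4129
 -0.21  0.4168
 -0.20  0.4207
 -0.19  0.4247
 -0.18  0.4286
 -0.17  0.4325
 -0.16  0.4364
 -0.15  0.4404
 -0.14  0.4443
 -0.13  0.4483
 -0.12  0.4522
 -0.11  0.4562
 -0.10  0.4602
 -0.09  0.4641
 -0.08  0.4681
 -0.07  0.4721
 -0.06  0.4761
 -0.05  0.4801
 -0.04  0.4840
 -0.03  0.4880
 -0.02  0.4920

σ√T = 0.25·√0.75 = 0.2165
d₁ = [ln(134/132) + (0.026 + ½·0.25²)·0.75] / (σ√T) = (0.0150 + 0.0429) / 0.2165 = 0.2678 ≈ 0.27
d₂ = 0.2678 − 0.2165 = 0.0513 ≈ 0.05
e^(−rT) = e^(−0.026·0.75) = 0.9807
N(−d₂) = N(-0.05) = 0.4801;  N(−d₁) = N(-0.27) = 0.3936
P = 132·0.9807·0.4801 − 134·0.3936 = 62.1501 − 52.7424 = 9.4077

€9.41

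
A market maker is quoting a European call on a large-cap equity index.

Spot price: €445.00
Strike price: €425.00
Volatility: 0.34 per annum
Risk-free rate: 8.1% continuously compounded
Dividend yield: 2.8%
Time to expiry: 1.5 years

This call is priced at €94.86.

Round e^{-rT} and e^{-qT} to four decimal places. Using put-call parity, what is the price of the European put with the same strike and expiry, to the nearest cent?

e^(−qT) = e^(−0.028·1.5) = 0.9589;  e^(−rT) = e^(−0.081·1.5) = 0.8856
Put-call parity: C − P = S·e^(−qT) − K·e^(−rT) = 445·0.9589 − 425·0.8856 = 426.7105 − 376.3800 = 50.3305
P = C − (C − P) = 94.86 − (50.3305) = 44.5295

€44.53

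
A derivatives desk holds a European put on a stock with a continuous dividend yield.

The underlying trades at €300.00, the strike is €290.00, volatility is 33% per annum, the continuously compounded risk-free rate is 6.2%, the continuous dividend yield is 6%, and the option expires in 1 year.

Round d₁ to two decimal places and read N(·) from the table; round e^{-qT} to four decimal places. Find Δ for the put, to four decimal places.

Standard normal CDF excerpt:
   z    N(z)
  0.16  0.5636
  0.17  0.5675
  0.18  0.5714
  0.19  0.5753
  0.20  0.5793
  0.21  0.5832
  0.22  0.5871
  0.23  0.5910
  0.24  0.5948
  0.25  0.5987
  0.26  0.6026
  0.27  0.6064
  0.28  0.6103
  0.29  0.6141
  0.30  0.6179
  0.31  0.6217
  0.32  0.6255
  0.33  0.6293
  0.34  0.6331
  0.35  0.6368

σ√T = 0.33·√1 = 0.3300
ln(S/K) + (r − q + σ²/2)T = ln(300/290) + (0.062 − 0.06 + 0.33²/2)·1 = 0.0339 + 0.0565 = 0.0904
d₁ = 0.0904 / 0.3300 = 0.2738 ⇒ 0.27
N(d₁) = N(0.27) = 0.6064
Δ_put = exp(−qT)·(N(d₁) − 1) = 0.9418·(0.6064 − 1) = -0.3707

-0.3707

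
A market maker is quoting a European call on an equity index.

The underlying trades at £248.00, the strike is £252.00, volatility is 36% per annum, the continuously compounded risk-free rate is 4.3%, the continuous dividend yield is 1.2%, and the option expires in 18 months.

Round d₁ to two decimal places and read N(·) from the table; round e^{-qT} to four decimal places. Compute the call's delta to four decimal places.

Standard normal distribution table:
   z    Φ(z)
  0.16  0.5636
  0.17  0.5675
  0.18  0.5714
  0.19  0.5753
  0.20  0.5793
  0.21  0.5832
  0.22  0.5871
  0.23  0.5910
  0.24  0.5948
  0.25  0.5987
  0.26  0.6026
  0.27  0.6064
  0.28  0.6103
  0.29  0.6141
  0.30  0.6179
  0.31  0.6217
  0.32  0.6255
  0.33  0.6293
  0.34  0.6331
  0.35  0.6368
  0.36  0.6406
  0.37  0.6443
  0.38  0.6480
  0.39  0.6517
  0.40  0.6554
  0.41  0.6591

0.6032

T = 1.5;  σ√T = 0.4409
ln(S/K) + (r − q + σ²/2)T = ln(248/252) + (0.043 − 0.012 + 0.36²/2)·1.5 = -0.0160 + 0.1437 = 0.1277
d₁ = 0.1277 / 0.4409 = 0.2896 → 0.29
N(d₁) = N(0.29) = 0.6141
Δ_call = exp(−qT)·N(d₁) = 0.9822·0.6141 = 0.6032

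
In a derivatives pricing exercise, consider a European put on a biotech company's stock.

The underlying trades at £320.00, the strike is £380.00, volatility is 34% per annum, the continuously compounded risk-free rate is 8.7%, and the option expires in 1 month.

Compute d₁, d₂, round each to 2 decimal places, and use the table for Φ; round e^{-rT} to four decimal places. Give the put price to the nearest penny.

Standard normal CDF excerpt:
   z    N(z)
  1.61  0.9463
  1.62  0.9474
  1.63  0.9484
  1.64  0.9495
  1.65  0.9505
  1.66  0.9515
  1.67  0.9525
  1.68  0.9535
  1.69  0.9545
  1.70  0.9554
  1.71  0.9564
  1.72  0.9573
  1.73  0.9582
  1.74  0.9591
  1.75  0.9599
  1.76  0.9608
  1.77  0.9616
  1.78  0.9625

σ√T = 0.34·√0.08333 = 0.0981
d₁ = [ln(320/380) + (0.087 + 0.34²/2)·0.08333] / 0.0981 = [-0.1719 + 0.0121] / 0.0981 = -1.6280 ⇒ -1.63
d₂ = d₁ − σ√T = -1.6280 − 0.0981 = -1.7261 ⇒ -1.73
e^(−rT) = e^(−0.087·0.08333) = 0.9928
N(−d₂) = N(1.73) = 0.9582;  N(−d₁) = N(1.63) = 0.9484
P = 380·0.9928·0.9582 − 320·0.9484 = 361.4944 − 303.4880 = 58.0064

£58.01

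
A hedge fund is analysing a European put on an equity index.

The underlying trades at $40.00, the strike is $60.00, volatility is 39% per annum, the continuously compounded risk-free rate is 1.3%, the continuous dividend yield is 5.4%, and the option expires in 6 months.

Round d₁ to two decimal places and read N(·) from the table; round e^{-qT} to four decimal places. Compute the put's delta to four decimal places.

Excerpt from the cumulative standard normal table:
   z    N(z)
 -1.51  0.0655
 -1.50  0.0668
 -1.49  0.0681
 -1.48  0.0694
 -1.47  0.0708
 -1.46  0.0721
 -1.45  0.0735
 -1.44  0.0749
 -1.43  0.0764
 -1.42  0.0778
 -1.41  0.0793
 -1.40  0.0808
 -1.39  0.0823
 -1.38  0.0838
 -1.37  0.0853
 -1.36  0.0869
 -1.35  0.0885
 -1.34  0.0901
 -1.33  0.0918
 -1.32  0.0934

σ√T = 0.39·√0.5 = 0.2758
d₁ = [ln(40/60) + (0.013 − 0.054 + 0.39²/2)·0.5] / 0.2758 = [-0.4055 + 0.0175] / 0.2758 = -1.4067 ≈ -1.41
N(d₁) = N(-1.41) = 0.0793
Δ_put = exp(−qT)·(N(d₁) − 1) = 0.9734·(0.0793 − 1) = -0.8962

-0.8962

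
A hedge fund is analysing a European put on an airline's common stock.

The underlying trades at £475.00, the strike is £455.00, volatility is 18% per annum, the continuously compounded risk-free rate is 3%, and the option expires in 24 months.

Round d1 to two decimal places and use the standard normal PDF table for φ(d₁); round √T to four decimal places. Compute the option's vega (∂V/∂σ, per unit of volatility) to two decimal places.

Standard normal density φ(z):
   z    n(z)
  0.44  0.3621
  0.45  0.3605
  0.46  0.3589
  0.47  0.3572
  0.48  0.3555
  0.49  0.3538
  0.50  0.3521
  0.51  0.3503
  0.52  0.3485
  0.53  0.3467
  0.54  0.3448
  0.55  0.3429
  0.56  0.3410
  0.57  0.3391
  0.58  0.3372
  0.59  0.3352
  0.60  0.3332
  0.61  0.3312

232.89

σ√T = 0.18·√2 = 0.2546
ln(S/K) + (r + σ²/2)T = ln(475/455) + (0.03 + 0.18²/2)·2 = 0.0430 + 0.0924 = 0.1354
d₁ = 0.1354 / 0.2546 = 0.5320 → 0.53
√T = √2 = 1.4142
φ(d₁) = φ(0.53) = 0.3467
vega = S·φ(d₁)·√T = 475·0.3467·1.4142 = 232.8940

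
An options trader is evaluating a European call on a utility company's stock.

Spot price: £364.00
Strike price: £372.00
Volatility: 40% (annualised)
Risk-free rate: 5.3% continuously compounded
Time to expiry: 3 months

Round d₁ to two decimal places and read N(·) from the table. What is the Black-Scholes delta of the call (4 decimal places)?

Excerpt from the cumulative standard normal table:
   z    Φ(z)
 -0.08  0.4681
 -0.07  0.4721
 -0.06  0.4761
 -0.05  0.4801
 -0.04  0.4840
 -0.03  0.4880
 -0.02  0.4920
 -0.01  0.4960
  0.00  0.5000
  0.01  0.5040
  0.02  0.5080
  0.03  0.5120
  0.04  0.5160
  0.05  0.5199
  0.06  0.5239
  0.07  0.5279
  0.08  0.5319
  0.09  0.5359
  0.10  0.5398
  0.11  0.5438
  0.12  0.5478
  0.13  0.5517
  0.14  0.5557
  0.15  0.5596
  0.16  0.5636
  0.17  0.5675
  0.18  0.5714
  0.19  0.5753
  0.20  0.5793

T = 0.25;  σ√T = 0.2000
ln(S/K) + (r + σ²/2)T = ln(364/372) + (0.053 + 0.4²/2)·0.25 = -0.0217 + 0.0333 = 0.0115
d₁ = 0.0115 / 0.2000 = 0.0576 ⇒ 0.06
N(d₁) = N(0.06) = 0.5239
Δ_call = N(d₁) = 0.5239

0.5239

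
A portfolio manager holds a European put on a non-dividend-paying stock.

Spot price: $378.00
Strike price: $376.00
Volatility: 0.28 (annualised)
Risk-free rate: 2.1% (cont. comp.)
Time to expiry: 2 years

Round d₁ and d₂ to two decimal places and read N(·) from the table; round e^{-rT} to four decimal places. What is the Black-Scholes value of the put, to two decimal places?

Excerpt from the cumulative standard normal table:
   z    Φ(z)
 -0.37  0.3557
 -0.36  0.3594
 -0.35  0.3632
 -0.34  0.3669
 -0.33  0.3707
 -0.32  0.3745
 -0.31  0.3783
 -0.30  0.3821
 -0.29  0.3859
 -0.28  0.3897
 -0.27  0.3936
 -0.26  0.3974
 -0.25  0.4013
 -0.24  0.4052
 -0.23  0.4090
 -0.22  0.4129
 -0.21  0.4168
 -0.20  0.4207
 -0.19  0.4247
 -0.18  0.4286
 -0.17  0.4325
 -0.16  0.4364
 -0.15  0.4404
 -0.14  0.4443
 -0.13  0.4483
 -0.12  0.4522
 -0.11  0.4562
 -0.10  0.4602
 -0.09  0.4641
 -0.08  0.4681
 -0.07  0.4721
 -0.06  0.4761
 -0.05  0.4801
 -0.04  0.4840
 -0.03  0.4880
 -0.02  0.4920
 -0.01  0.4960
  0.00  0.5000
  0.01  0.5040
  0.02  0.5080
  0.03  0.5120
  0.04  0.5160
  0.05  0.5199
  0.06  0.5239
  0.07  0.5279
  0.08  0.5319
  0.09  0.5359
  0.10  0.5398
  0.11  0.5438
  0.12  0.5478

σ√T = 0.28 × 1.4142 = 0.3960
d₁ = [ln(378/376) + (0.021 + 0.28²/2)·2] / 0.3960 = [0.0053 + 0.1204] / 0.3960 = 0.3175 which rounds to 0.32
d₂ = d₁ − σ√T = 0.3175 − 0.3960 = -0.0785 which rounds to -0.08
exp(−rT) = exp(−0.021·2) = 0.9589
N(−d₂) = N(0.08) = 0.5319;  N(−d₁) = N(-0.32) = 0.3745
P = 376·0.9589·0.5319 − 378·0.3745 = 191.7746 − 141.5610 = 50.2136

$50.21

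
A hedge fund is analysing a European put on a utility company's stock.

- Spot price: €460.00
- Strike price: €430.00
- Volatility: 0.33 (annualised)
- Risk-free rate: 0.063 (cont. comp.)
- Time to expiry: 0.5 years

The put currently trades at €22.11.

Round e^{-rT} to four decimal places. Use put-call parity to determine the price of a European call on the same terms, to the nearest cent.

€65.44

exp(−rT) = exp(−0.063·0.5) = 0.9690
Put-call parity: C − P = S − K·e^(−rT) = 460 − 430·0.9690 = 460 − 416.6700 = 43.3300
C = P + (C − P) = 22.11 + (43.3300) = 65.4400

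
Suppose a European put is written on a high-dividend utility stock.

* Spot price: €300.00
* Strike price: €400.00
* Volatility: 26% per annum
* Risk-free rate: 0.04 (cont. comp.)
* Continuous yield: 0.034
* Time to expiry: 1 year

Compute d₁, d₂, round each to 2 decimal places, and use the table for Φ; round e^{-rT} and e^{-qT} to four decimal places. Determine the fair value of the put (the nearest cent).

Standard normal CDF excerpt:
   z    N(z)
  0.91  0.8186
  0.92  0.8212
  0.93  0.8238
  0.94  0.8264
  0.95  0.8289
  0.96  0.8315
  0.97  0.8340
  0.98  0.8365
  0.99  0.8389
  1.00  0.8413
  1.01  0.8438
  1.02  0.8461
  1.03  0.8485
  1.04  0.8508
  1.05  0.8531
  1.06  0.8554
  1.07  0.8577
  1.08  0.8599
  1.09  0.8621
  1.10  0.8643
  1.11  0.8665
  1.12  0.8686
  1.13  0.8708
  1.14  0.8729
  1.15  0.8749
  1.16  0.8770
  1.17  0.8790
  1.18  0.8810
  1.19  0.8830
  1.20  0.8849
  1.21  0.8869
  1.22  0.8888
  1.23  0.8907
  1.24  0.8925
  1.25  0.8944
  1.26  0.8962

T = 1;  σ√T = 0.2600
ln(S/K) + (r − q + σ²/2)T = ln(300/400) + (0.04 − 0.034 + 0.26²/2)·1 = -0.2877 + 0.0398 = -0.2479
d₁ = -0.2479 / 0.2600 = -0.9534 ≈ -0.95
d₂ = d₁ − σ√T = -0.9534 − 0.2600 = -1.2134 ≈ -1.21
exp(−qT) = exp(−0.034·1) = 0.9666;  exp(−rT) = exp(−0.04·1) = 0.9608
P = 400·0.9608·N(1.21) − 300·0.9666·N(0.95) = 400·0.9608·0.8869 − 300·0.9666·0.8289 = 340.8534 − 240.3644 = 100.4890

€100.49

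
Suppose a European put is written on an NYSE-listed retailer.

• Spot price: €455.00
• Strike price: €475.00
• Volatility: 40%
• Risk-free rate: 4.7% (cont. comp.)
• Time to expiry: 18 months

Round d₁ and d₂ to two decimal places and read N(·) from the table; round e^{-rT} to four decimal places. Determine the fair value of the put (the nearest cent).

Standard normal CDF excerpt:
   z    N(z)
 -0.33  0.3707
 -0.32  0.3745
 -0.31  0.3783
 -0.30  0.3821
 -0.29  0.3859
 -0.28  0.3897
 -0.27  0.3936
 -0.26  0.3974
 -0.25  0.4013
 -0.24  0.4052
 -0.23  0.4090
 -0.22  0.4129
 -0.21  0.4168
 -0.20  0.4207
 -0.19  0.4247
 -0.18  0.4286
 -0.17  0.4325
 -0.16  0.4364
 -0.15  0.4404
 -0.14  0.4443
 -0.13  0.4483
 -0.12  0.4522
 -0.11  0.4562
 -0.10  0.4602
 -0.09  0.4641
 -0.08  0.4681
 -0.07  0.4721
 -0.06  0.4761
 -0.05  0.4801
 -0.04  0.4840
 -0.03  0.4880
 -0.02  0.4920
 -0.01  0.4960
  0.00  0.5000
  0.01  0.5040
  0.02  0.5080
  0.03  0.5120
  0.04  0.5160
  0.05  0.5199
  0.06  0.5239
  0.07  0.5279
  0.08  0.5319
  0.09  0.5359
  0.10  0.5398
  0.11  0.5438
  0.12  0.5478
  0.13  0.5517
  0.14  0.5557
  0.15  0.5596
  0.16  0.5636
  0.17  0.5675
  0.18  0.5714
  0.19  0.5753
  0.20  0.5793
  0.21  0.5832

€80.80

T = 1.5;  σ√T = 0.4899
d₁ = [ln(455/475) + (0.047 + ½·0.4²)·1.5] / (σ√T) = (-0.0430 + 0.1905) / 0.4899 = 0.3010 which rounds to 0.30
d₂ = 0.3010 − 0.4899 = -0.1889 which rounds to -0.19
exp(−rT) = exp(−0.047·1.5) = 0.9319
N(−d₂) = N(0.19) = 0.5753;  N(−d₁) = N(-0.30) = 0.3821
P = 475·0.9319·0.5753 − 455·0.3821 = 254.6580 − 173.8555 = 80.8025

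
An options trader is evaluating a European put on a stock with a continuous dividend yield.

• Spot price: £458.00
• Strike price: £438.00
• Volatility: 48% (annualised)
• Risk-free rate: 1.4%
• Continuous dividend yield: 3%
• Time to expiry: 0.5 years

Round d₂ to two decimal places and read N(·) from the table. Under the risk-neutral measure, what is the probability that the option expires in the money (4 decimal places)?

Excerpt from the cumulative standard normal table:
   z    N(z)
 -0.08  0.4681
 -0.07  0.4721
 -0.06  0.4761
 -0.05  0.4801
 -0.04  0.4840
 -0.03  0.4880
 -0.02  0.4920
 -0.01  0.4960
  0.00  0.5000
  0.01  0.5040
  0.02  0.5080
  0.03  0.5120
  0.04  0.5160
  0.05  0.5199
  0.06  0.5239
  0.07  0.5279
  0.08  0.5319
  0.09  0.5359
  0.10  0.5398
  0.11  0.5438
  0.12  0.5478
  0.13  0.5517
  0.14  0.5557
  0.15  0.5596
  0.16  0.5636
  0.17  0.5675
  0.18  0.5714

0.5239

σ√T = 0.48 × 0.7071 = 0.3394
d₁ = [ln(458/438) + (0.014 − 0.03 + ½·0.48²)·0.5] / (σ√T) = (0.0447 + 0.0496) / 0.3394 = 0.2777 which rounds to 0.28
d₂ = 0.2777 − 0.3394 = -0.0617 which rounds to -0.06
Risk-neutral Pr[S_T < K] = N(−d₂) = N(0.06) = 0.5239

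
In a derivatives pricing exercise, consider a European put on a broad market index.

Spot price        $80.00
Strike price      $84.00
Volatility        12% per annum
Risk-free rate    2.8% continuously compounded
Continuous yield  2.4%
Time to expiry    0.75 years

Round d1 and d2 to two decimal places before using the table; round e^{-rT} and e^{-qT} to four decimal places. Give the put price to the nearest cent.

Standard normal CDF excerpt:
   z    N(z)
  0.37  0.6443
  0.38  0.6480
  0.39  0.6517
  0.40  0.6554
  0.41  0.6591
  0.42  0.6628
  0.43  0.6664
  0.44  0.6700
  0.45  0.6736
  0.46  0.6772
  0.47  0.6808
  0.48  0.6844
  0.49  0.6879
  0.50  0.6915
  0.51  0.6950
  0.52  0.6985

σ√T = 0.12·√0.75 = 0.1039
d₁ = [ln(80/84) + (0.028 − 0.024 + ½·0.12²)·0.75] / (σ√T) = (-0.0488 + 0.0084) / 0.1039 = -0.3887 ⇒ -0.39
d₂ = -0.3887 − 0.1039 = -0.4926 ⇒ -0.49
exp(−qT) = exp(−0.024·0.75) = 0.9822;  exp(−rT) = exp(−0.028·0.75) = 0.9792
N(−d₂) = N(0.49) = 0.6879;  N(−d₁) = N(0.39) = 0.6517
P = 84·0.9792·0.6879 − 80·0.9822·0.6517 = 56.5817 − 51.2080 = 5.3737

$5.37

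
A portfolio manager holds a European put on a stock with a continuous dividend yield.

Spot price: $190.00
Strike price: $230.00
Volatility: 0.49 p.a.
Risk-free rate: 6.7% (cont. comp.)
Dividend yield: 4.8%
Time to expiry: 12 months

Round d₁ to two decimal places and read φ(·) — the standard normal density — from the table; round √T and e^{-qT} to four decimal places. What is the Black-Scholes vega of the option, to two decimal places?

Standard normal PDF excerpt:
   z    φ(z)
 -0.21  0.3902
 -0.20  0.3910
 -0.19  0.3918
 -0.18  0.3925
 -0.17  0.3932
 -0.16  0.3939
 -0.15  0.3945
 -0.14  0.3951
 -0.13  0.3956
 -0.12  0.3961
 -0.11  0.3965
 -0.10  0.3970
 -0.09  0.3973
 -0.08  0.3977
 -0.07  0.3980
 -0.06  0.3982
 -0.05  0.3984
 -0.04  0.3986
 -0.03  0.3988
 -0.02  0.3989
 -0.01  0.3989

σ√T = 0.49 × 1.0000 = 0.4900
d₁ = [ln(190/230) + (0.067 − 0.048 + 0.49²/2)·1] / 0.4900 = [-0.1911 + 0.1391] / 0.4900 = -0.1061 ⇒ -0.11
√T = √1 = 1.0000
φ(d₁) = φ(-0.11) = 0.3965
exp(−qT) = exp(−0.048·1) = 0.9531
vega = S·exp(−qT)·φ(d₁)·√T = 190·0.9531·0.3965·1.0000 = 71.8018

71.80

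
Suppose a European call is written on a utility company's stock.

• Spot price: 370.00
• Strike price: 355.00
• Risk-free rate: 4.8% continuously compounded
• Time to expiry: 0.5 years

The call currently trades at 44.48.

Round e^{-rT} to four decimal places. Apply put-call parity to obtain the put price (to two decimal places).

21.07

exp(−rT) = exp(−0.048·0.5) = 0.9763
Put-call parity: C − P = S − K·e^(−rT) = 370 − 355·0.9763 = 370 − 346.5865 = 23.4135
P = C − (C − P) = 44.48 − (23.4135) = 21.0665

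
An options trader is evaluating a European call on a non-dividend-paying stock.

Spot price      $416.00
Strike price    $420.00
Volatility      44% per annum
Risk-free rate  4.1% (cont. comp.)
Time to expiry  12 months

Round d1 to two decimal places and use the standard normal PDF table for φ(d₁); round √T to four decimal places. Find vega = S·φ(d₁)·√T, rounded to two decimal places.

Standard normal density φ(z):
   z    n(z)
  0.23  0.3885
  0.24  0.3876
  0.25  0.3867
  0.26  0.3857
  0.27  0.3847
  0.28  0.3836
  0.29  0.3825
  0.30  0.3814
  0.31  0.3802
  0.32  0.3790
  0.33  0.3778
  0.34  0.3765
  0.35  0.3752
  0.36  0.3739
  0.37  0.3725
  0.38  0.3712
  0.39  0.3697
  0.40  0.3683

159.12

T = 1;  σ√T = 0.4400
d₁ = [ln(416/420) + (0.041 + 0.44²/2)·1] / 0.4400 = [-0.0096 + 0.1378] / 0.4400 = 0.2914 ⇒ 0.29
√T = √1 = 1.0000
φ(d₁) = φ(0.29) = 0.3825
vega = S·φ(d₁)·√T = 416·0.3825·1.0000 = 159.1200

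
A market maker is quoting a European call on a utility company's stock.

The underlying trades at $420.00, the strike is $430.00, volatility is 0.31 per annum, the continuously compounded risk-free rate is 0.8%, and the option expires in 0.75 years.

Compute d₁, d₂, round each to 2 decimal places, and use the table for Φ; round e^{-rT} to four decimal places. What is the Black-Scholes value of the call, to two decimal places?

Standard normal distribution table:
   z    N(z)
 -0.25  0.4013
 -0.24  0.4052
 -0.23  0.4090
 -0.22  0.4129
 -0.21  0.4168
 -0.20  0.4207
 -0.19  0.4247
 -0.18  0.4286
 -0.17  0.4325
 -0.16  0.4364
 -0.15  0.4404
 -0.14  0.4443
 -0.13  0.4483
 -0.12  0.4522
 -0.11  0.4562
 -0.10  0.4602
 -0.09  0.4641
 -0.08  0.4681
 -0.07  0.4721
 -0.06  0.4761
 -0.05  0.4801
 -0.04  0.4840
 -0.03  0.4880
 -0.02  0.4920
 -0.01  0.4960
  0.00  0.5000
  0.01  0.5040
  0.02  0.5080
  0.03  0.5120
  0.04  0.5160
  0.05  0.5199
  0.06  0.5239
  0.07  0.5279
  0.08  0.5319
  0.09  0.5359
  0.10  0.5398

$41.90

σ√T = 0.31·√0.75 = 0.2685
d₁ = [ln(420/430) + (0.008 + 0.31²/2)·0.75] / 0.2685 = [-0.0235 + 0.0420] / 0.2685 = 0.0689 → 0.07
d₂ = d₁ − σ√T = 0.0689 − 0.2685 = -0.1995 → -0.20
e^(−rT) = e^(−0.008·0.75) = 0.9940
N(d₁) = N(0.07) = 0.5279;  N(d₂) = N(-0.20) = 0.4207
C = 420·0.5279 − 430·0.9940·0.4207 = 221.7180 − 179.8156 = 41.9024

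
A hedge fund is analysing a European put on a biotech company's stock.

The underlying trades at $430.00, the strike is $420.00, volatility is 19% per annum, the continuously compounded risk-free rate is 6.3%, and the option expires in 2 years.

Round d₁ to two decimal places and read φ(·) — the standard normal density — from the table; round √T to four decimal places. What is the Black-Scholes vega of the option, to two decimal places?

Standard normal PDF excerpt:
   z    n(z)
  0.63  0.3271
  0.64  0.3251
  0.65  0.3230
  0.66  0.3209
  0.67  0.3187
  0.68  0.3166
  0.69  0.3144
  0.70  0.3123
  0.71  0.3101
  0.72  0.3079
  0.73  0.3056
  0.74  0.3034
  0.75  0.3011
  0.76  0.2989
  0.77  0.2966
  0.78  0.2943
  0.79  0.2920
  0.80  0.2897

σ√T = 0.19 × 1.4142 = 0.2687
d₁ = [ln(430/420) + (0.063 + 0.19²/2)·2] / 0.2687 = [0.0235 + 0.1621] / 0.2687 = 0.6908 → 0.69
√T = √2 = 1.4142
φ(d₁) = φ(0.69) = 0.3144
vega = S·φ(d₁)·√T = 430·0.3144·1.4142 = 191.1885

191.19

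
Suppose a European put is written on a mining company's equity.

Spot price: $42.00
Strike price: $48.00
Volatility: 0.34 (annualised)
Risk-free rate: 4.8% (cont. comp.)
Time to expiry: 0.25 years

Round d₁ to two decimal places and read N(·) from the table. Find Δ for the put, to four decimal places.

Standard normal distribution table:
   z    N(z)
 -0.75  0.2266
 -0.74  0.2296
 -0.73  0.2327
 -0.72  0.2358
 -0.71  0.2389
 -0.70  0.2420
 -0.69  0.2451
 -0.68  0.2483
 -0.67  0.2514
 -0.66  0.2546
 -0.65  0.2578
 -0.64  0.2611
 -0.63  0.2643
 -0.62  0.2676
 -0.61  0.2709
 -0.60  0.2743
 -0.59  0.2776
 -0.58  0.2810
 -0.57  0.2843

T = 0.25;  σ√T = 0.1700
ln(S/K) + (r + σ²/2)T = ln(42/48) + (0.048 + 0.34²/2)·0.25 = -0.1335 + 0.0265 = -0.1071
d₁ = -0.1071 / 0.1700 = -0.6299 ≈ -0.63
N(d₁) = N(-0.63) = 0.2643
Δ_put = N(d₁) − 1 = 0.2643 − 1 = -0.7357

-0.7357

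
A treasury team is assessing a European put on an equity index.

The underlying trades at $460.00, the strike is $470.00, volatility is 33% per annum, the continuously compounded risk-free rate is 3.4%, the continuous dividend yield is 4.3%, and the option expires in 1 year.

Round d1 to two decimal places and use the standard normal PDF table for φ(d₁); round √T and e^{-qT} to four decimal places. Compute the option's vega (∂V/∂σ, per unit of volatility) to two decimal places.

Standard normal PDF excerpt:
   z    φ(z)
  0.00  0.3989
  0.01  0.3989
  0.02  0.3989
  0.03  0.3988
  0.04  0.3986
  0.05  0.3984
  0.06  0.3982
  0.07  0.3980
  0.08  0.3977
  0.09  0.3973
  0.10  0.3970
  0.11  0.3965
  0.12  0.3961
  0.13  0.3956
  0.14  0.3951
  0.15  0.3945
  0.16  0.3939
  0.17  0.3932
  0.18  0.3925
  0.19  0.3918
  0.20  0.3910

175.37

σ√T = 0.33·√1 = 0.3300
d₁ = [ln(460/470) + (0.034 − 0.043 + 0.33²/2)·1] / 0.3300 = [-0.0215 + 0.0455] / 0.3300 = 0.0726 → 0.07
√T = √1 = 1.0000
φ(d₁) = φ(0.07) = 0.3980
e^(−qT) = e^(−0.043·1) = 0.9579
vega = S·e^(−qT)·φ(d₁)·√T = 460·0.9579·0.3980·1.0000 = 175.3723
(Call and put vega coincide under Black-Scholes.)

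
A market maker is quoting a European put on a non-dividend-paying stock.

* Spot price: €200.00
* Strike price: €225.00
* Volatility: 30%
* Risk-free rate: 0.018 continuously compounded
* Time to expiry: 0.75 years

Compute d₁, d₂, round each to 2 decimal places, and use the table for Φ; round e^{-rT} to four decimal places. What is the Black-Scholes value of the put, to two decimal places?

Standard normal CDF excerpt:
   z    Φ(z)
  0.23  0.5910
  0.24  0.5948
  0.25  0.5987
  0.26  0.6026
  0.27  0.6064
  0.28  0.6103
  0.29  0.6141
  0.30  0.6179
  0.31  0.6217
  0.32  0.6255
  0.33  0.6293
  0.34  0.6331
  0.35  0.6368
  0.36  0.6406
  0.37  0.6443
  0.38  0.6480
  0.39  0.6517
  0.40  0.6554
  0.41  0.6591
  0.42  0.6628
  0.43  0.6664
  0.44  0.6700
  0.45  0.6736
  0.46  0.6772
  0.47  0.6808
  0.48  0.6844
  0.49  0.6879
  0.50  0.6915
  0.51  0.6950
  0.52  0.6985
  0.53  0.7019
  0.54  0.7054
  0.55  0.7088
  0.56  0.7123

€34.53

σ√T = 0.3 × 0.8660 = 0.2598
d₁ = [ln(200/225) + (0.018 + ½·0.3²)·0.75] / (σ√T) = (-0.1178 + 0.0473) / 0.2598 = -0.2715 ⇒ -0.27
d₂ = -0.2715 − 0.2598 = -0.5313 ⇒ -0.53
e^(−rT) = e^(−0.018·0.75) = 0.9866
N(−d₂) = N(0.53) = 0.7019;  N(−d₁) = N(0.27) = 0.6064
P = 225·0.9866·0.7019 − 200·0.6064 = 155.8113 − 121.2800 = 34.5313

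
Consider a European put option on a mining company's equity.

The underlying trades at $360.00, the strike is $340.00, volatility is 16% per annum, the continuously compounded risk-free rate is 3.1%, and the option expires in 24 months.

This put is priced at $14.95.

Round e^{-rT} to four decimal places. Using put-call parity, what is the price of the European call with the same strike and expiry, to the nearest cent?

$55.38

exp(−rT) = exp(−0.031·2) = 0.9399
Put-call parity: C − P = S − K·e^(−rT) = 360 − 340·0.9399 = 360 − 319.5660 = 40.4340
C = P + (C − P) = 14.95 + (40.4340) = 55.3840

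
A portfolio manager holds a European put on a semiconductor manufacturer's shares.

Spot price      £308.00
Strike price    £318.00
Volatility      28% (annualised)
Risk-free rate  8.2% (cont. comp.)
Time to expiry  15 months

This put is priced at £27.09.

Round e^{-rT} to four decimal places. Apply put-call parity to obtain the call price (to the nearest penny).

exp(−rT) = exp(−0.082·1.25) = 0.9026
Put-call parity: C − P = S − K·e^(−rT) = 308 − 318·0.9026 = 308 − 287.0268 = 20.9732
C = P + (C − P) = 27.09 + (20.9732) = 48.0632

£48.06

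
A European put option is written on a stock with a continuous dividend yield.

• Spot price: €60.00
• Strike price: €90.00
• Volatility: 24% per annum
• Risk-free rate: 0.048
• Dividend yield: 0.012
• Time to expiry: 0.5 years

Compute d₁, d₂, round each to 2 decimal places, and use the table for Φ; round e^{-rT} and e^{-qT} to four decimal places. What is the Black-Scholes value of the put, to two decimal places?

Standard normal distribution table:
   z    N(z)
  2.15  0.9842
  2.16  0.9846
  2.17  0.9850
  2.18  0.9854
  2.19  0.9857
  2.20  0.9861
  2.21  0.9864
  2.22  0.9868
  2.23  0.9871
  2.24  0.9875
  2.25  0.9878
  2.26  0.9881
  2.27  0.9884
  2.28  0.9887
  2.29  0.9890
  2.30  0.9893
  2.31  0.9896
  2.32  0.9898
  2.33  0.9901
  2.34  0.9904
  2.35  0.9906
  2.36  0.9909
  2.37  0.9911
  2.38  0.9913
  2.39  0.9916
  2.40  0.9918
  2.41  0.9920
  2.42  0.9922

T = 0.5;  σ√T = 0.1697
d₁ = [ln(60/90) + (0.048 − 0.012 + 0.24²/2)·0.5] / 0.1697 = [-0.4055 + 0.0324] / 0.1697 = -2.1983 → -2.20
d₂ = d₁ − σ√T = -2.1983 − 0.1697 = -2.3680 → -2.37
e^(−qT) = e^(−0.012·0.5) = 0.9940;  e^(−rT) = e^(−0.048·0.5) = 0.9763
N(−d₂) = N(2.37) = 0.9911;  N(−d₁) = N(2.20) = 0.9861
P = 90·0.9763·0.9911 − 60·0.9940·0.9861 = 87.0850 − 58.8110 = 28.2740

€28.27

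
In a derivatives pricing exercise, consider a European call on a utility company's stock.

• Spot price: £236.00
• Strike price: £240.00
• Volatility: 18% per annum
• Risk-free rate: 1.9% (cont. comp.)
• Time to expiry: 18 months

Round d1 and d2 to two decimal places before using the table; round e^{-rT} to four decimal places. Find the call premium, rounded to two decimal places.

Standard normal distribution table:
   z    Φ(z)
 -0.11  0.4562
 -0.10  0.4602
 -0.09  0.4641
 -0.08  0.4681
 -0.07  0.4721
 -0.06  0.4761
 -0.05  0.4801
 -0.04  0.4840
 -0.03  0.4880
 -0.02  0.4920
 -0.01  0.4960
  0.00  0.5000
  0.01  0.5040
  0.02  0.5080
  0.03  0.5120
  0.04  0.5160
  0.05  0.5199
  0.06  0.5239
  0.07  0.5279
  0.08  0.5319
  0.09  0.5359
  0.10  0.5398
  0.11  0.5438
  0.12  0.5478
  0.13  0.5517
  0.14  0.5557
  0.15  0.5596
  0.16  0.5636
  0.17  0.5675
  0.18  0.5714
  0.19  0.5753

σ√T = 0.18 × 1.2247 = 0.2205
ln(S/K) + (r + σ²/2)T = ln(236/240) + (0.019 + 0.18²/2)·1.5 = -0.0168 + 0.0528 = 0.0360
d₁ = 0.0360 / 0.2205 = 0.1633 ≈ 0.16
d₂ = d₁ − σ√T = 0.1633 − 0.2205 = -0.0572 ≈ -0.06
exp(−rT) = exp(−0.019·1.5) = 0.9719
N(d₁) = N(0.16) = 0.5636;  N(d₂) = N(-0.06) = 0.4761
C = 236·0.5636 − 240·0.9719·0.4761 = 133.0096 − 111.0532 = 21.9564

£21.96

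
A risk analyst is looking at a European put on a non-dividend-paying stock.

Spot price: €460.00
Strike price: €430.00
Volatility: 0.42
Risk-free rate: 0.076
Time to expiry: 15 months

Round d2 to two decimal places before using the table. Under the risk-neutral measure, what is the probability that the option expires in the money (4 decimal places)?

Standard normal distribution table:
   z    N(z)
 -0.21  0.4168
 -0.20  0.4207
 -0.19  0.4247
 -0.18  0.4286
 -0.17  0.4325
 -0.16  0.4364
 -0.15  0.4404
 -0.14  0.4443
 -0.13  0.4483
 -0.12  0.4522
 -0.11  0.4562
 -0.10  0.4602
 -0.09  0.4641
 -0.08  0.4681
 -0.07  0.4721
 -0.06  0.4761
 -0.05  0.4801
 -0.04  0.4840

0.4562

σ√T = 0.42 × 1.1180 = 0.4696
d₁ = [ln(460/430) + (0.076 + ½·0.42²)·1.25] / (σ√T) = (0.0674 + 0.2052) / 0.4696 = 0.5807 ⇒ 0.58
d₂ = 0.5807 − 0.4696 = 0.1111 ⇒ 0.11
Pr(exercise) under Q = N(−d₂) = N(-0.11) = 0.4562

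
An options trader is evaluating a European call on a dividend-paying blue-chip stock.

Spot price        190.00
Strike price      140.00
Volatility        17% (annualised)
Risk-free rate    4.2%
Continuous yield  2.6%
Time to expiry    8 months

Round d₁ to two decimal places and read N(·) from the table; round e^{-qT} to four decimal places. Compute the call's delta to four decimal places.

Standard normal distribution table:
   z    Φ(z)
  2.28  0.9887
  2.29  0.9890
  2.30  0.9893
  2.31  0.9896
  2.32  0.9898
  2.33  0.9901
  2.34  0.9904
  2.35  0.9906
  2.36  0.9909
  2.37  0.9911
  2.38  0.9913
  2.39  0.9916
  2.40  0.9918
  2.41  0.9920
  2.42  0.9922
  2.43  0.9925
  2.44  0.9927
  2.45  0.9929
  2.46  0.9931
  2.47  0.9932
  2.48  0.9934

0.9736

σ√T = 0.17·√0.6667 = 0.1388
d₁ = [ln(190/140) + (0.042 − 0.026 + 0.17²/2)·0.6667] / 0.1388 = [0.3054 + 0.0203] / 0.1388 = 2.3463 ≈ 2.35
N(d₁) = N(2.35) = 0.9906
Δ_call = e^(−qT)·N(d₁) = 0.9828·0.9906 = 0.9736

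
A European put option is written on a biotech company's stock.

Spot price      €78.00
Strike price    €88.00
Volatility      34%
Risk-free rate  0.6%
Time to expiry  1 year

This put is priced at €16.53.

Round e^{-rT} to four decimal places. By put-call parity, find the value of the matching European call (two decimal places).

exp(−rT) = exp(−0.006·1) = 0.9940
Put-call parity: C − P = S − K·e^(−rT) = 78 − 88·0.9940 = 78 − 87.4720 = -9.4720
C = P + (C − P) = 16.53 + (-9.4720) = 7.0580

€7.06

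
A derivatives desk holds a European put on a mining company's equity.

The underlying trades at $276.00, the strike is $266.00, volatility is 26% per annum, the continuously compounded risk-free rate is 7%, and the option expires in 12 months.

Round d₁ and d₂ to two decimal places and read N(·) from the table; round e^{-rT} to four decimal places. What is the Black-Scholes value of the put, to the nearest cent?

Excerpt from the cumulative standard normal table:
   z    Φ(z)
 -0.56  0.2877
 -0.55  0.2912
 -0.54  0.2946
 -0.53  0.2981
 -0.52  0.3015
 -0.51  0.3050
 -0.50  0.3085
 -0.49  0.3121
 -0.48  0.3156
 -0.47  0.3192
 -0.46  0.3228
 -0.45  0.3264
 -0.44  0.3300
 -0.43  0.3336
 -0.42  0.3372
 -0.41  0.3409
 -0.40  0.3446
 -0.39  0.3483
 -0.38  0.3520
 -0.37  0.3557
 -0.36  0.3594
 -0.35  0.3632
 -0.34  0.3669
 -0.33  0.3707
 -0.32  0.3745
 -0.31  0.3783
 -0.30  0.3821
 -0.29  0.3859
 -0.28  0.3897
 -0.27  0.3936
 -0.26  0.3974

$15.34

σ√T = 0.26 × 1.0000 = 0.2600
d₁ = [ln(276/266) + (0.07 + 0.26²/2)·1] / 0.2600 = [0.0369 + 0.1038] / 0.2600 = 0.5412 → 0.54
d₂ = d₁ − σ√T = 0.5412 − 0.2600 = 0.2812 → 0.28
e^(−rT) = e^(−0.07·1) = 0.9324
P = 266·0.9324·N(-0.28) − 276·N(-0.54) = 266·0.9324·0.3897 − 276·0.2946 = 96.6528 − 81.3096 = 15.3432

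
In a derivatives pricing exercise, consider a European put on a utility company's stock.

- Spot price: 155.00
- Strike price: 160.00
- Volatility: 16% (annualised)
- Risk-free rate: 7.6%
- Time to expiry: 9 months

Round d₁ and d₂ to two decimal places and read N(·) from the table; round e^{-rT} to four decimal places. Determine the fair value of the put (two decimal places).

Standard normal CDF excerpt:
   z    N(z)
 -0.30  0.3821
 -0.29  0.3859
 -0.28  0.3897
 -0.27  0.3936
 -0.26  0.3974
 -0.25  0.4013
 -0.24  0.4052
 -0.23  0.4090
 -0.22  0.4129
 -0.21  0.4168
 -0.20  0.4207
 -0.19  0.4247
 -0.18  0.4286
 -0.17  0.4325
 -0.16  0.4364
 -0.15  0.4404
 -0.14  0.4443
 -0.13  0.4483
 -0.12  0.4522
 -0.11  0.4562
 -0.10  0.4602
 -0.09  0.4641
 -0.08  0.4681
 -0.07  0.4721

6.75

σ√T = 0.16 × 0.8660 = 0.1386
d₁ = [ln(155/160) + (0.076 + 0.16²/2)·0.75] / 0.1386 = [-0.0317 + 0.0666] / 0.1386 = 0.2515 ⇒ 0.25
d₂ = d₁ − σ√T = 0.2515 − 0.1386 = 0.1130 ⇒ 0.11
exp(−rT) = exp(−0.076·0.75) = 0.9446
P = 160·0.9446·N(-0.11) − 155·N(-0.25) = 160·0.9446·0.4562 − 155·0.4013 = 68.9482 − 62.2015 = 6.7467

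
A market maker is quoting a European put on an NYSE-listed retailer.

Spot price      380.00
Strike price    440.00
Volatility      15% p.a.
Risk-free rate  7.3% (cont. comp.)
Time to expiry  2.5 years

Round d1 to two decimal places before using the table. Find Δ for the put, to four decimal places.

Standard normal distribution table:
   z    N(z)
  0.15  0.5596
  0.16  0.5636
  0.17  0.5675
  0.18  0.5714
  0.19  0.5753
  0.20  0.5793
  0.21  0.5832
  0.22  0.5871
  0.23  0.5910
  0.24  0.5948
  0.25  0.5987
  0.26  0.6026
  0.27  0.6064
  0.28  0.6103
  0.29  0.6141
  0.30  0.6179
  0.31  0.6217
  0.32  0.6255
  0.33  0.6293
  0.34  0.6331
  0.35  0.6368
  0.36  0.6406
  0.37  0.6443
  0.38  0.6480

-0.3936

σ√T = 0.15 × 1.5811 = 0.2372
d₁ = [ln(380/440) + (0.073 + 0.15²/2)·2.5] / 0.2372 = [-0.1466 + 0.2106] / 0.2372 = 0.2699 ≈ 0.27
N(d₁) = N(0.27) = 0.6064
Δ_put = N(d₁) − 1 = 0.6064 − 1 = -0.3936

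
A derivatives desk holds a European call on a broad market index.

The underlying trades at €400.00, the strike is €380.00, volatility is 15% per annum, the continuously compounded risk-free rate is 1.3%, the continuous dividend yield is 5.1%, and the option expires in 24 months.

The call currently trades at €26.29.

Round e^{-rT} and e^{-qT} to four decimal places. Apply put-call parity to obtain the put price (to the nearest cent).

exp(−qT) = exp(−0.051·2) = 0.9030;  exp(−rT) = exp(−0.013·2) = 0.9743
Put-call parity: C − P = S·e^(−qT) − K·e^(−rT) = 400·0.9030 − 380·0.9743 = 361.2000 − 370.2340 = -9.0340
P = C − (C − P) = 26.29 − (-9.0340) = 35.3240

€35.32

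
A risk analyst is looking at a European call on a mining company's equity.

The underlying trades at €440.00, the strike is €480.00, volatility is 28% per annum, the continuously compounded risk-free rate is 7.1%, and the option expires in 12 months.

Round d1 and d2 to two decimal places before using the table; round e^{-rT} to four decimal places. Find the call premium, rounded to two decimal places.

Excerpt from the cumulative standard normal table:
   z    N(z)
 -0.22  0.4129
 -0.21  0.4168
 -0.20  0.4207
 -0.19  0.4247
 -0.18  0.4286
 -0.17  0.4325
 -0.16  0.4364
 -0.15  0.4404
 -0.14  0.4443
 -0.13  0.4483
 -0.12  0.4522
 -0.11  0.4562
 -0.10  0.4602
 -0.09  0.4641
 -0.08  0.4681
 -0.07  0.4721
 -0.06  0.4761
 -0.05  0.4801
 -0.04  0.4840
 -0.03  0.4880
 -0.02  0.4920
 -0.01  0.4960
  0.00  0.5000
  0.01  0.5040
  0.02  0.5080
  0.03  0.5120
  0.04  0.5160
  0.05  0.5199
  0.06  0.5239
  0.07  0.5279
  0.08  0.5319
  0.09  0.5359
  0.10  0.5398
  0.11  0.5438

€45.93

T = 1;  σ√T = 0.2800
d₁ = [ln(440/480) + (0.071 + 0.28²/2)·1] / 0.2800 = [-0.0870 + 0.1102] / 0.2800 = 0.0828 ⇒ 0.08
d₂ = d₁ − σ√T = 0.0828 − 0.2800 = -0.1972 ⇒ -0.20
e^(−rT) = e^(−0.071·1) = 0.9315
N(d₁) = N(0.08) = 0.5319;  N(d₂) = N(-0.20) = 0.4207
C = 440·0.5319 − 480·0.9315·0.4207 = 234.0360 − 188.1034 = 45.9326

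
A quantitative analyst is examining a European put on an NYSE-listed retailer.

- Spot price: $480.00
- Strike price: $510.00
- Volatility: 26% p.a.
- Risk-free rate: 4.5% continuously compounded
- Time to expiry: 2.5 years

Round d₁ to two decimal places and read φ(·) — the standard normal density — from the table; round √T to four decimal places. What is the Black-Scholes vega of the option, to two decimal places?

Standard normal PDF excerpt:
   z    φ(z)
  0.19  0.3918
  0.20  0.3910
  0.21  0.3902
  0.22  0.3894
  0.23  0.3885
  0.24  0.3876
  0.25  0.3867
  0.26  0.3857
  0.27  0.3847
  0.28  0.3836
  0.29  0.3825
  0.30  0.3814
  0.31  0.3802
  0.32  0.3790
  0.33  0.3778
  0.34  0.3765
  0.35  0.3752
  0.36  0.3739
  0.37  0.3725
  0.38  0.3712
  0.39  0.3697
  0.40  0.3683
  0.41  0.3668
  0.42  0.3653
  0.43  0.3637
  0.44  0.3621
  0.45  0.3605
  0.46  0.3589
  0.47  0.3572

286.72

T = 2.5;  σ√T = 0.4111
d₁ = [ln(480/510) + (0.045 + 0.26²/2)·2.5] / 0.4111 = [-0.0606 + 0.1970] / 0.4111 = 0.3317 ≈ 0.33
√T = √2.5 = 1.5811
φ(d₁) = φ(0.33) = 0.3778
vega = S·φ(d₁)·√T = 480·0.3778·1.5811 = 286.7230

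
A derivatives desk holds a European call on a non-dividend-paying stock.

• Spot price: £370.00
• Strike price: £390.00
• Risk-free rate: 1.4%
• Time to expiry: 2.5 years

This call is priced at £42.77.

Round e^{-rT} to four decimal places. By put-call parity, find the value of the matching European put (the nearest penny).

e^(−rT) = e^(−0.014·2.5) = 0.9656
Put-call parity: C − P = S − K·e^(−rT) = 370 − 390·0.9656 = 370 − 376.5840 = -6.5840
P = C − (C − P) = 42.77 − (-6.5840) = 49.3540

£49.35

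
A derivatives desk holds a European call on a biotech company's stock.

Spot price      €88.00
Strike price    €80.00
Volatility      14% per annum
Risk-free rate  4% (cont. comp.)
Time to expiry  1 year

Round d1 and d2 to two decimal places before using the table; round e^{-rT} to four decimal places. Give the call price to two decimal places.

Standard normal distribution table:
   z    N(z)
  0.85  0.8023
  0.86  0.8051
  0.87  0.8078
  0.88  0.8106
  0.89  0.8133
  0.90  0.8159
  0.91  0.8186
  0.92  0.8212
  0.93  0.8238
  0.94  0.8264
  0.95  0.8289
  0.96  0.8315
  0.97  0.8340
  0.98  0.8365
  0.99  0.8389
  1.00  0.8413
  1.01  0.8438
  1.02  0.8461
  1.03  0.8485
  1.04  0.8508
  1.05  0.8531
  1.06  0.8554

€12.16

σ√T = 0.14·√1 = 0.1400
ln(S/K) + (r + σ²/2)T = ln(88/80) + (0.04 + 0.14²/2)·1 = 0.0953 + 0.0498 = 0.1451
d₁ = 0.1451 / 0.1400 = 1.0365 → 1.04
d₂ = d₁ − σ√T = 1.0365 − 0.1400 = 0.8965 → 0.90
exp(−rT) = exp(−0.04·1) = 0.9608
C = 88·N(1.04) − 80·0.9608·N(0.90) = 88·0.8508 − 80·0.9608·0.8159 = 74.8704 − 62.7133 = 12.1571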